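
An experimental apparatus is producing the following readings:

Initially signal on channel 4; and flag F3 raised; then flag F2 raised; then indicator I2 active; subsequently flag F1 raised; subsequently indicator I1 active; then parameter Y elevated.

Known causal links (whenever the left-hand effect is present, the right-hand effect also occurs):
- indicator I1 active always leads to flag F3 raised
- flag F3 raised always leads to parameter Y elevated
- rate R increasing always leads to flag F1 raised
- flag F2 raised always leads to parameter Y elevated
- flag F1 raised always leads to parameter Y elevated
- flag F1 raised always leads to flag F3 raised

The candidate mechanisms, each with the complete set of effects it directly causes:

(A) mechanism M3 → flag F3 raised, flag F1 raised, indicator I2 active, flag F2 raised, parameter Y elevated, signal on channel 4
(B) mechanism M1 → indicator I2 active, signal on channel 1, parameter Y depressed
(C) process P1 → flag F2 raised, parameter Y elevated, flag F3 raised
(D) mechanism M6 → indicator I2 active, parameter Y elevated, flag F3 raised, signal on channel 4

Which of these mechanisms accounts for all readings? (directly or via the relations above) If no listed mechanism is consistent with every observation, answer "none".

Checking each candidate against the observations:
(A) mechanism M3 — signal on channel 4 +; flag F3 raised +; flag F2 raised +; indicator I2 active +; flag F1 raised +; indicator I1 active -; parameter Y elevated +
(B) mechanism M1 — fails on signal on channel 4, flag F3 raised, flag F2 raised, flag F1 raised, indicator I1 active, parameter Y elevated (predicts parameter Y depressed, not parameter Y elevated)
(C) process P1 — signal on channel 4 -; flag F3 raised +; flag F2 raised +; indicator I2 active -; flag F1 raised -; indicator I1 active -; parameter Y elevated +
(D) mechanism M6 — does not account for flag F2 raised, flag F1 raised, indicator I1 active
None of the listed candidates fits everything.

none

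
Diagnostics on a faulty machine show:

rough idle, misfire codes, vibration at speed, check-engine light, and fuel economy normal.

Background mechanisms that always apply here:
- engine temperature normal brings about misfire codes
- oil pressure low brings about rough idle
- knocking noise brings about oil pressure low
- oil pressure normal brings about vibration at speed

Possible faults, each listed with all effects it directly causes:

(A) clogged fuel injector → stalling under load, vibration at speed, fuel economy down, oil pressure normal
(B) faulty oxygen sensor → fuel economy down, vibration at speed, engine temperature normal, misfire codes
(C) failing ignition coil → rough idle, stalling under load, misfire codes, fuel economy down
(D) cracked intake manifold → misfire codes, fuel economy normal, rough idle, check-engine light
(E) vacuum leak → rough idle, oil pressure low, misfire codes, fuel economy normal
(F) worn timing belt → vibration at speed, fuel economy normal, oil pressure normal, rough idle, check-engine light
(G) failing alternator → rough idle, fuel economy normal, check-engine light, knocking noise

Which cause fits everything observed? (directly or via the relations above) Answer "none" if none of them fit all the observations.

For each candidate, compare predicted effects to what was observed:
(A) clogged fuel injector — fails on rough idle, misfire codes, check-engine light, fuel economy normal (predicts fuel economy down, not fuel economy normal)
(B) faulty oxygen sensor — fails on rough idle, check-engine light, fuel economy normal (predicts fuel economy down, not fuel economy normal)
(C) failing ignition coil — fails on vibration at speed, check-engine light, fuel economy normal (predicts fuel economy down, not fuel economy normal)
(D) cracked intake manifold — rough idle +; misfire codes +; vibration at speed -; check-engine light +; fuel economy normal +
(E) vacuum leak — rough idle +; misfire codes +; vibration at speed -; check-engine light -; fuel economy normal +
(F) worn timing belt — rough idle +; misfire codes -; vibration at speed +; check-engine light +; fuel economy normal +
(G) failing alternator — rough idle +; misfire codes -; vibration at speed -; check-engine light +; fuel economy normal +
None of the listed candidates fits everything.

none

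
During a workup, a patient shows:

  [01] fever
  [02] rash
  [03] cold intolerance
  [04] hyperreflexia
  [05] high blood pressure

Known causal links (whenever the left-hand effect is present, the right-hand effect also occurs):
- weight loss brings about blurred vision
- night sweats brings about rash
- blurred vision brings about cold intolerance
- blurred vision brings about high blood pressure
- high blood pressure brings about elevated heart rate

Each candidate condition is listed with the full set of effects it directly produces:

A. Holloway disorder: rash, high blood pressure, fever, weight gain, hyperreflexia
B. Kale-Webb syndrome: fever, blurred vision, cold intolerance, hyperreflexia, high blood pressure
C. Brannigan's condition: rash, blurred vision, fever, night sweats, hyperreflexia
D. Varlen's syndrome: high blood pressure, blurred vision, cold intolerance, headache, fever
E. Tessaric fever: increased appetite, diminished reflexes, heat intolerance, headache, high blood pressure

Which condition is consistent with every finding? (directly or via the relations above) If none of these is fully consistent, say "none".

C

Per-candidate check:
(A) Holloway disorder — fever +; rash +; cold intolerance -; hyperreflexia +; high blood pressure +
(B) Kale-Webb syndrome — fever +; rash -; cold intolerance +; hyperreflexia +; high blood pressure +
(C) Brannigan's condition — fever +; rash +; cold intolerance + (through blurred vision → cold intolerance); hyperreflexia +; high blood pressure + (through blurred vision → high blood pressure)
(D) Varlen's syndrome — does not account for rash, hyperreflexia
(E) Tessaric fever — fever -; rash -; cold intolerance -; hyperreflexia -; high blood pressure +
(C) is the only candidate with no mismatches.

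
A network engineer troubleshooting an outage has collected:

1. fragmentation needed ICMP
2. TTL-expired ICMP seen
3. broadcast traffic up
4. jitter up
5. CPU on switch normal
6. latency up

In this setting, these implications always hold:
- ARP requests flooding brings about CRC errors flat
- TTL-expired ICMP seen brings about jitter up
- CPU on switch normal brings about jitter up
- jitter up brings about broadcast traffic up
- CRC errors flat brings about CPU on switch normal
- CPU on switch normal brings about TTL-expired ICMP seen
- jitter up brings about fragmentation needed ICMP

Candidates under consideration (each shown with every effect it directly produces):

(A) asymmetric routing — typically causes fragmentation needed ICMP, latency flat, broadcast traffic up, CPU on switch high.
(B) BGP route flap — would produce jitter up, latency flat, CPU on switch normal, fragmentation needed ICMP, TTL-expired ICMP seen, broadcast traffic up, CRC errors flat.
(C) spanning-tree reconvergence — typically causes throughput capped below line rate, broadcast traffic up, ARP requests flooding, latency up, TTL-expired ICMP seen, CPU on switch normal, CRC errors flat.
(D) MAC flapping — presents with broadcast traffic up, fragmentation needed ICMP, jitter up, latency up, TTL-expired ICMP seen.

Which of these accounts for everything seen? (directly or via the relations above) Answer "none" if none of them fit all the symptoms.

C

Testing each hypothesis:
(A) asymmetric routing — fragmentation needed ICMP +; TTL-expired ICMP seen -; broadcast traffic up +; jitter up -; CPU on switch normal -; latency up -
(B) BGP route flap — fails on latency up (predicts latency flat, not latency up)
(C) spanning-tree reconvergence — fragmentation needed ICMP + (via CPU on switch normal → jitter up → fragmentation needed ICMP); TTL-expired ICMP seen +; broadcast traffic up +; jitter up + (via CPU on switch normal → jitter up); CPU on switch normal +; latency up +
(D) MAC flapping — does not account for CPU on switch normal
(C) alone accounts for all the evidence.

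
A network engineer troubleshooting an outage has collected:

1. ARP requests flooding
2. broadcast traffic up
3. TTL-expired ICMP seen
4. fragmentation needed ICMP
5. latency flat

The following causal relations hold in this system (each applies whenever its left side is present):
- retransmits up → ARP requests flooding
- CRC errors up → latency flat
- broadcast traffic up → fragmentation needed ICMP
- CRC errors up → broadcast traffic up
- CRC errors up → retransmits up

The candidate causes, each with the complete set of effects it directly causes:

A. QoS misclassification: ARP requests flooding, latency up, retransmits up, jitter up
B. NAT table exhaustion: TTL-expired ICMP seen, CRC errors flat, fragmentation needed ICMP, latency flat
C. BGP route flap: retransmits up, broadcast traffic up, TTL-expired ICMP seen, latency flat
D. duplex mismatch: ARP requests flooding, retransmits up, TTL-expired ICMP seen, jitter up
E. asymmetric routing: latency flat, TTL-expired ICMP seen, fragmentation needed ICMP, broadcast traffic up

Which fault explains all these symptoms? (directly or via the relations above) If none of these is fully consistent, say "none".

Testing each hypothesis:
(A) QoS misclassification — fails on broadcast traffic up, TTL-expired ICMP seen, fragmentation needed ICMP, latency flat (predicts latency up, not latency flat)
(B) NAT table exhaustion — ARP requests flooding -; broadcast traffic up -; TTL-expired ICMP seen +; fragmentation needed ICMP +; latency flat +
(C) BGP route flap — accounts for every observation (ARP requests flooding via retransmits up → ARP requests flooding)
(D) duplex mismatch — does not account for broadcast traffic up, fragmentation needed ICMP, latency flat
(E) asymmetric routing — ARP requests flooding -; broadcast traffic up +; TTL-expired ICMP seen +; fragmentation needed ICMP +; latency flat +
(C) alone accounts for all the evidence.

C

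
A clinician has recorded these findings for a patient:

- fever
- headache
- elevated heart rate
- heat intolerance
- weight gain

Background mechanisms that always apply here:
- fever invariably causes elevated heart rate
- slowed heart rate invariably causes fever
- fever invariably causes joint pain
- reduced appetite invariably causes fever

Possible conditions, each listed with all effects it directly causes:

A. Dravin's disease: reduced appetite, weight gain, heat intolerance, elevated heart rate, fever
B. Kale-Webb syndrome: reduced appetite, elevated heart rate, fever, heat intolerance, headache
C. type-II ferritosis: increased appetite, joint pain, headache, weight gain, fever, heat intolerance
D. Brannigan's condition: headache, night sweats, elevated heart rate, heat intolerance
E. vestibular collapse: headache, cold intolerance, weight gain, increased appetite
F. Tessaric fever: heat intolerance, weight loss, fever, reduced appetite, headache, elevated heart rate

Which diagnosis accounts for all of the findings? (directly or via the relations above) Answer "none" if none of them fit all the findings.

C

Checking each candidate against the observations:
(A) Dravin's disease — does not account for headache
(B) Kale-Webb syndrome — fever match; headache match; elevated heart rate match; heat intolerance match; weight gain miss
(C) type-II ferritosis — fever match; headache match; elevated heart rate match (via fever → elevated heart rate); heat intolerance match; weight gain match
(D) Brannigan's condition — fever miss; headache match; elevated heart rate match; heat intolerance match; weight gain miss
(E) vestibular collapse — fails on fever, elevated heart rate, heat intolerance (predicts cold intolerance, not heat intolerance)
(F) Tessaric fever — fails on weight gain (predicts weight loss, not weight gain)
(C) alone accounts for all the evidence.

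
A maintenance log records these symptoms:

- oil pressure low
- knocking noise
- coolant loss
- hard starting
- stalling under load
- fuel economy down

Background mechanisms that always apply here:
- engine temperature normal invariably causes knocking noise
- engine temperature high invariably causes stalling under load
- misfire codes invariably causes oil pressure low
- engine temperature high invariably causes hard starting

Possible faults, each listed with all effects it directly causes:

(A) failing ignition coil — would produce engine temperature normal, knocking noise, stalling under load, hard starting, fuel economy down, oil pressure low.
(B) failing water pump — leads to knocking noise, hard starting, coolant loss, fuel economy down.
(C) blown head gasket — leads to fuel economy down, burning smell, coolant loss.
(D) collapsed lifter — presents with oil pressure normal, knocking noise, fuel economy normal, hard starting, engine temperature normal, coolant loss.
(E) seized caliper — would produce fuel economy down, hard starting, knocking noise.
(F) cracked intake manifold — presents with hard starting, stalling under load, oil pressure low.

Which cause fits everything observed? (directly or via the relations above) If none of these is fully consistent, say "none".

Per-candidate check:
(A) failing ignition coil — oil pressure low yes; knocking noise yes; coolant loss NO; hard starting yes; stalling under load yes; fuel economy down yes
(B) failing water pump — oil pressure low NO; knocking noise yes; coolant loss yes; hard starting yes; stalling under load NO; fuel economy down yes
(C) blown head gasket — oil pressure low NO; knocking noise NO; coolant loss yes; hard starting NO; stalling under load NO; fuel economy down yes
(D) collapsed lifter — oil pressure low NO; knocking noise yes; coolant loss yes; hard starting yes; stalling under load NO; fuel economy down NO
(E) seized caliper — oil pressure low NO; knocking noise yes; coolant loss NO; hard starting yes; stalling under load NO; fuel economy down yes
(F) cracked intake manifold — oil pressure low yes; knocking noise NO; coolant loss NO; hard starting yes; stalling under load yes; fuel economy down NO
No candidate is consistent with all observations.

none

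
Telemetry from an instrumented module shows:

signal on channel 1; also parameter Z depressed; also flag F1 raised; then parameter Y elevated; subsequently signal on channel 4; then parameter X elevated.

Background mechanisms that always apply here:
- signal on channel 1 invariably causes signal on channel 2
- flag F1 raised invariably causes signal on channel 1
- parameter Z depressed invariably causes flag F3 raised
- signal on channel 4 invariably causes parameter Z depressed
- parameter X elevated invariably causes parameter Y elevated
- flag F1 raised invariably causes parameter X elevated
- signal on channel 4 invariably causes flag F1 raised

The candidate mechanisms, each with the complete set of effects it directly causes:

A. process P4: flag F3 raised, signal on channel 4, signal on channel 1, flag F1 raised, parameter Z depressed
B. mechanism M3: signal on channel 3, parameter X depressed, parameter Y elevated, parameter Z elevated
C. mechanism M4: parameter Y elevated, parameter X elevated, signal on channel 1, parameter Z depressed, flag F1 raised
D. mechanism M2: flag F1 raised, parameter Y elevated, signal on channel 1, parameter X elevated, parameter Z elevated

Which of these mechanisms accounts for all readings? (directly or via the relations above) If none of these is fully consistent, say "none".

Checking each candidate against the observations:
(A) process P4 — signal on channel 1 match; parameter Z depressed match; flag F1 raised match; parameter Y elevated match (through flag F1 raised → parameter X elevated → parameter Y elevated); signal on channel 4 match; parameter X elevated match (through flag F1 raised → parameter X elevated)
(B) mechanism M3 — fails on signal on channel 1, parameter Z depressed, flag F1 raised, signal on channel 4, parameter X elevated (predicts parameter Z elevated, not parameter Z depressed; predicts parameter X depressed, not parameter X elevated)
(C) mechanism M4 — signal on channel 1 match; parameter Z depressed match; flag F1 raised match; parameter Y elevated match; signal on channel 4 miss; parameter X elevated match
(D) mechanism M2 — fails on parameter Z depressed, signal on channel 4 (predicts parameter Z elevated, not parameter Z depressed)
(A) is the only candidate with no mismatches.

A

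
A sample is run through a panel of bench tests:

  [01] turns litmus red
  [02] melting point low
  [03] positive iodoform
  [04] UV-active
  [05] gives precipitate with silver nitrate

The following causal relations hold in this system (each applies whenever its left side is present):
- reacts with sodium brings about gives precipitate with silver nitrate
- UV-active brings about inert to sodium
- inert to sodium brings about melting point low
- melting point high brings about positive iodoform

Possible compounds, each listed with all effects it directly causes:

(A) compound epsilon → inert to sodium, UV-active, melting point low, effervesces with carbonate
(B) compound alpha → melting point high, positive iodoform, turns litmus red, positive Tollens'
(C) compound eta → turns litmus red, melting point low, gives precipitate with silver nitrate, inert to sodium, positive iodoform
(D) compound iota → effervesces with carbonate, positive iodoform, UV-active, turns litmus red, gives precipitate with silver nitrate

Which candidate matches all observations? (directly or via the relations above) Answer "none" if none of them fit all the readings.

D

Per-candidate check:
(A) compound epsilon — does not account for turns litmus red, positive iodoform, gives precipitate with silver nitrate
(B) compound alpha — fails on melting point low, UV-active, gives precipitate with silver nitrate (predicts melting point high, not melting point low)
(C) compound eta — turns litmus red +; melting point low +; positive iodoform +; UV-active -; gives precipitate with silver nitrate +
(D) compound iota — turns litmus red +; melting point low + (through UV-active → inert to sodium → melting point low); positive iodoform +; UV-active +; gives precipitate with silver nitrate +
(D) alone accounts for all the evidence.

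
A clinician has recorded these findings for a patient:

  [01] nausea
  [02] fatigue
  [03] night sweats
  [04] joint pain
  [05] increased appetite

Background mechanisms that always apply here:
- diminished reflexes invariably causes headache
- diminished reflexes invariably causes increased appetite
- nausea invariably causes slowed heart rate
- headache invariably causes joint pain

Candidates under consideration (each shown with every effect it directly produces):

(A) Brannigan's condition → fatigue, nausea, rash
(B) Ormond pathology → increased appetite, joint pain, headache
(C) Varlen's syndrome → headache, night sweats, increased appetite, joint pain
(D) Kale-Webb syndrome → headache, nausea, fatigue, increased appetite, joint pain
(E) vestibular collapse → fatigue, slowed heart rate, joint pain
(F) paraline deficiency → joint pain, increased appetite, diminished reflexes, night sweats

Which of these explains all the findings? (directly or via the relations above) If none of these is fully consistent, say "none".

For each candidate, compare predicted effects to what was observed:
(A) Brannigan's condition — does not account for night sweats, joint pain, increased appetite
(B) Ormond pathology — nausea miss; fatigue miss; night sweats miss; joint pain match; increased appetite match
(C) Varlen's syndrome — nausea miss; fatigue miss; night sweats match; joint pain match; increased appetite match
(D) Kale-Webb syndrome — does not account for night sweats
(E) vestibular collapse — nausea miss; fatigue match; night sweats miss; joint pain match; increased appetite miss
(F) paraline deficiency — does not account for nausea, fatigue
None of the listed candidates fits everything.

none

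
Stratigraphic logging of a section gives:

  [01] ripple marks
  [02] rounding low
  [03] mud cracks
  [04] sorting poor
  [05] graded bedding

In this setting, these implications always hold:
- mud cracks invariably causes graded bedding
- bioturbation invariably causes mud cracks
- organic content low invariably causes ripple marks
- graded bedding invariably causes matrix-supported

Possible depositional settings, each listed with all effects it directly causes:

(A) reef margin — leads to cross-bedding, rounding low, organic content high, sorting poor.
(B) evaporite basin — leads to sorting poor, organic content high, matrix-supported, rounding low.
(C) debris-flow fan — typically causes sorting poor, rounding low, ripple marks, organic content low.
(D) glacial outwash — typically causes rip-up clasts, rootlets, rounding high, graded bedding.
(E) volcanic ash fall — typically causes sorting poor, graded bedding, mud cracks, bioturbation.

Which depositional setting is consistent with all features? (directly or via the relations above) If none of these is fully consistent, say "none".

Testing each hypothesis:
(A) reef margin — ripple marks -; rounding low +; mud cracks -; sorting poor +; graded bedding -
(B) evaporite basin — ripple marks -; rounding low +; mud cracks -; sorting poor +; graded bedding -
(C) debris-flow fan — ripple marks +; rounding low +; mud cracks -; sorting poor +; graded bedding -
(D) glacial outwash — ripple marks -; rounding low -; mud cracks -; sorting poor -; graded bedding +
(E) volcanic ash fall — does not account for ripple marks, rounding low
No candidate is consistent with all observations.

none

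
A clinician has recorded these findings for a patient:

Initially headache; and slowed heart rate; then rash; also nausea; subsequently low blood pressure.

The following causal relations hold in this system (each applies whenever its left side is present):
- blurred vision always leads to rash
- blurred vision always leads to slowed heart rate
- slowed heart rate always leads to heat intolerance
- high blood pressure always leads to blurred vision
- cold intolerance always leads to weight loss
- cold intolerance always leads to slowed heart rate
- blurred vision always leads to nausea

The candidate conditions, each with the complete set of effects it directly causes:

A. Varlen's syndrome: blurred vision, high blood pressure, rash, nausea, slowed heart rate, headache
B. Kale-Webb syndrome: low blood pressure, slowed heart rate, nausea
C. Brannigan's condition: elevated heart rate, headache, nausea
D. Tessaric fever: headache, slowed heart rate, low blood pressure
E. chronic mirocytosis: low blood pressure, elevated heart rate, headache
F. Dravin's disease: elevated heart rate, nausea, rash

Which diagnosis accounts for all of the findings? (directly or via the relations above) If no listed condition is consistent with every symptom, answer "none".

none

Testing each hypothesis:
(A) Varlen's syndrome — headache yes; slowed heart rate yes; rash yes; nausea yes; low blood pressure NO
(B) Kale-Webb syndrome — does not account for headache, rash
(C) Brannigan's condition — fails on slowed heart rate, rash, low blood pressure (predicts elevated heart rate, not slowed heart rate)
(D) Tessaric fever — headache yes; slowed heart rate yes; rash NO; nausea NO; low blood pressure yes
(E) chronic mirocytosis — fails on slowed heart rate, rash, nausea (predicts elevated heart rate, not slowed heart rate)
(F) Dravin's disease — headache NO; slowed heart rate NO; rash yes; nausea yes; low blood pressure NO
None of the listed candidates fits everything.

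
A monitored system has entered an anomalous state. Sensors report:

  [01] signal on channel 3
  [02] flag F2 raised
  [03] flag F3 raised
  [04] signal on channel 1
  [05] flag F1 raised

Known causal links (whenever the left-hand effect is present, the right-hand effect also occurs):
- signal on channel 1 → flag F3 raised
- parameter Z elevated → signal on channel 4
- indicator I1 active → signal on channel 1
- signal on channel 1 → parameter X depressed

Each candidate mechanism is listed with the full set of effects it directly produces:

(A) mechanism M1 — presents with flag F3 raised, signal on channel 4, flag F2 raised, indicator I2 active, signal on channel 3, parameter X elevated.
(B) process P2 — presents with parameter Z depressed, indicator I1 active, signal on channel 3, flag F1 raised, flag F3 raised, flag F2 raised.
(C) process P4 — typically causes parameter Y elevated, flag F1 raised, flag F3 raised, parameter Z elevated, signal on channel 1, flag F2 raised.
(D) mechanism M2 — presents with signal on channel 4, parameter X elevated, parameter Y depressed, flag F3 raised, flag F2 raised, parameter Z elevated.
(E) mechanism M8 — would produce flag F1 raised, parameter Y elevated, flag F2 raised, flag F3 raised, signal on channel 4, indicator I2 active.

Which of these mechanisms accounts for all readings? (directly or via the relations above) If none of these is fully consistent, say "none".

B

For each candidate, compare predicted effects to what was observed:
(A) mechanism M1 — does not account for signal on channel 1, flag F1 raised
(B) process P2 — accounts for every observation (signal on channel 1 through indicator I1 active → signal on channel 1)
(C) process P4 — does not account for signal on channel 3
(D) mechanism M2 — signal on channel 3 miss; flag F2 raised match; flag F3 raised match; signal on channel 1 miss; flag F1 raised miss
(E) mechanism M8 — does not account for signal on channel 3, signal on channel 1
Only (B) is consistent with every observation.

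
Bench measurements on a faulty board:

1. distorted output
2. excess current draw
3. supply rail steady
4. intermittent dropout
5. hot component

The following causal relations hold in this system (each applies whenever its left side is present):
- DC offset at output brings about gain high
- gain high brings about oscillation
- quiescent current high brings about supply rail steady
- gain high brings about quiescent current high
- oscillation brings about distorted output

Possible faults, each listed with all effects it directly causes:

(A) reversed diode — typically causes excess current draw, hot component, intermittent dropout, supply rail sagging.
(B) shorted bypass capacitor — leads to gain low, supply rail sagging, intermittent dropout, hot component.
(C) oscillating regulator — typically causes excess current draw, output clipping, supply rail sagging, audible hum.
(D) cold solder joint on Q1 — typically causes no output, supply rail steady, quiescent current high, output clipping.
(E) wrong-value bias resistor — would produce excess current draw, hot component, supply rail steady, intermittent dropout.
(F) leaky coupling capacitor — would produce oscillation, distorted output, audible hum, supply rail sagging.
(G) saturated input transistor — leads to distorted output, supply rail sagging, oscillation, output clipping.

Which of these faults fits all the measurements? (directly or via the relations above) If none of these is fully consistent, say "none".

Per-candidate check:
(A) reversed diode — fails on distorted output, supply rail steady (predicts supply rail sagging, not supply rail steady)
(B) shorted bypass capacitor — fails on distorted output, excess current draw, supply rail steady (predicts supply rail sagging, not supply rail steady)
(C) oscillating regulator — distorted output NO; excess current draw yes; supply rail steady NO; intermittent dropout NO; hot component NO
(D) cold solder joint on Q1 — does not account for distorted output, excess current draw, intermittent dropout, hot component
(E) wrong-value bias resistor — distorted output NO; excess current draw yes; supply rail steady yes; intermittent dropout yes; hot component yes
(F) leaky coupling capacitor — distorted output yes; excess current draw NO; supply rail steady NO; intermittent dropout NO; hot component NO
(G) saturated input transistor — distorted output yes; excess current draw NO; supply rail steady NO; intermittent dropout NO; hot component NO
None of the listed candidates fits everything.

none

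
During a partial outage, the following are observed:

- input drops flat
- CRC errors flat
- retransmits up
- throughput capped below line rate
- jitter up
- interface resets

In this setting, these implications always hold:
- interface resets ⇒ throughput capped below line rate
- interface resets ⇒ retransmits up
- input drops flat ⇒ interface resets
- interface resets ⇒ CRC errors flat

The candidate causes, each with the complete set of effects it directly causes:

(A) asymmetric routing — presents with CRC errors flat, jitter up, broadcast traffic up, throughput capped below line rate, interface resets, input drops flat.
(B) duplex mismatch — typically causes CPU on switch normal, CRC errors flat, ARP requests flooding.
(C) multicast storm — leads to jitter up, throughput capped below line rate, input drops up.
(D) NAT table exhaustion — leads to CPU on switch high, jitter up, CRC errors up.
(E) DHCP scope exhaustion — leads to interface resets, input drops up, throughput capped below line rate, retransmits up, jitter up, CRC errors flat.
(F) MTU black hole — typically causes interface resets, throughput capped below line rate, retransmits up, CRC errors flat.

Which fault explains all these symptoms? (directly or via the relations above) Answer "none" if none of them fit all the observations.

A

Checking each candidate against the observations:
(A) asymmetric routing — input drops flat +; CRC errors flat +; retransmits up + (through interface resets → retransmits up); throughput capped below line rate +; jitter up +; interface resets +
(B) duplex mismatch — input drops flat -; CRC errors flat +; retransmits up -; throughput capped below line rate -; jitter up -; interface resets -
(C) multicast storm — fails on input drops flat, CRC errors flat, retransmits up, interface resets (predicts input drops up, not input drops flat)
(D) NAT table exhaustion — input drops flat -; CRC errors flat -; retransmits up -; throughput capped below line rate -; jitter up +; interface resets -
(E) DHCP scope exhaustion — input drops flat -; CRC errors flat +; retransmits up +; throughput capped below line rate +; jitter up +; interface resets +
(F) MTU black hole — input drops flat -; CRC errors flat +; retransmits up +; throughput capped below line rate +; jitter up -; interface resets +
(A) is the only candidate with no mismatches.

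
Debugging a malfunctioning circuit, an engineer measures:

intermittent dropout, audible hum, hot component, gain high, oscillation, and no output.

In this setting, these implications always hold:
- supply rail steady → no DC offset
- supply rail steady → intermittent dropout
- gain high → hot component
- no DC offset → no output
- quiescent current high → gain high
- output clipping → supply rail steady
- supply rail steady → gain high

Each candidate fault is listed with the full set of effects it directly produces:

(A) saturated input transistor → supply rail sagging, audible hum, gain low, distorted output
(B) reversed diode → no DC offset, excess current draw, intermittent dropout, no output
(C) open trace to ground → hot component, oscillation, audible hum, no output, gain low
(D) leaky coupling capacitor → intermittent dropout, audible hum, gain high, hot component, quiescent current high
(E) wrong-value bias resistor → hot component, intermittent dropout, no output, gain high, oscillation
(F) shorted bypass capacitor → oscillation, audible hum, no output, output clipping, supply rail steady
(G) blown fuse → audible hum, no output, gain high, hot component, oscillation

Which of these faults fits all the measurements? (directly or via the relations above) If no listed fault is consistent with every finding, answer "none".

For each candidate, compare predicted effects to what was observed:
(A) saturated input transistor — intermittent dropout ✗; audible hum ✓; hot component ✗; gain high ✗; oscillation ✗; no output ✗
(B) reversed diode — does not account for audible hum, hot component, gain high, oscillation
(C) open trace to ground — intermittent dropout ✗; audible hum ✓; hot component ✓; gain high ✗; oscillation ✓; no output ✓
(D) leaky coupling capacitor — does not account for oscillation, no output
(E) wrong-value bias resistor — does not account for audible hum
(F) shorted bypass capacitor — accounts for every observation (intermittent dropout via supply rail steady → intermittent dropout)
(G) blown fuse — does not account for intermittent dropout
Only (F) is consistent with every observation.

F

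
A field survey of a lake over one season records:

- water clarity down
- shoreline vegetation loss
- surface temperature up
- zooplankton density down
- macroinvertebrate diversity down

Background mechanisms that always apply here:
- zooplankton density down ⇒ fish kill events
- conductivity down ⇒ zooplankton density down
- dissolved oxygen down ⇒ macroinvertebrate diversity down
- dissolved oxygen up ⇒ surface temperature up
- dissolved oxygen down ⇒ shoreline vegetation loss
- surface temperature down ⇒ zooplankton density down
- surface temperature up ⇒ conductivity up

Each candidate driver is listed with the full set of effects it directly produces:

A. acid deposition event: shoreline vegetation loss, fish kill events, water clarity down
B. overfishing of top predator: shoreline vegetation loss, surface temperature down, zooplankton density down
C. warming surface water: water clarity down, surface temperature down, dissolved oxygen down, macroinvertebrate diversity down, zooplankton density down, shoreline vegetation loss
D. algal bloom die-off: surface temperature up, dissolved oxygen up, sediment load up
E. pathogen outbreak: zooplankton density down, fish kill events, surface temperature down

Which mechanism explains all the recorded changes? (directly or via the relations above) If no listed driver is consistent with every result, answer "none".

Checking each candidate against the observations:
(A) acid deposition event — does not account for surface temperature up, zooplankton density down, macroinvertebrate diversity down
(B) overfishing of top predator — fails on water clarity down, surface temperature up, macroinvertebrate diversity down (predicts surface temperature down, not surface temperature up)
(C) warming surface water — water clarity down ✓; shoreline vegetation loss ✓; surface temperature up ✗; zooplankton density down ✓; macroinvertebrate diversity down ✓
(D) algal bloom die-off — water clarity down ✗; shoreline vegetation loss ✗; surface temperature up ✓; zooplankton density down ✗; macroinvertebrate diversity down ✗
(E) pathogen outbreak — water clarity down ✗; shoreline vegetation loss ✗; surface temperature up ✗; zooplankton density down ✓; macroinvertebrate diversity down ✗
No candidate is consistent with all observations.

none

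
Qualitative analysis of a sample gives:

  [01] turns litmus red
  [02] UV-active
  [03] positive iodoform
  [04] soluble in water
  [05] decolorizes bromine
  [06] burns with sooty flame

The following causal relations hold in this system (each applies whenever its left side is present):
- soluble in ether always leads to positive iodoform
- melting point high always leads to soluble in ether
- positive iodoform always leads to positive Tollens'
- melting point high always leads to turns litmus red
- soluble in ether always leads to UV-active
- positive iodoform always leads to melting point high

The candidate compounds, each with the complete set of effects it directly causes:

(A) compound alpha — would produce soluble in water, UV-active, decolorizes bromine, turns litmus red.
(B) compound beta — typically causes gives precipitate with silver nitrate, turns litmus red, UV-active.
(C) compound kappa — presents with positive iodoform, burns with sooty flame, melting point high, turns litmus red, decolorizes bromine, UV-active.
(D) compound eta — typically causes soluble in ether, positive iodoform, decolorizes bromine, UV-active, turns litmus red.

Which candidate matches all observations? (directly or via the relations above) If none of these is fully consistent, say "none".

none

For each candidate, compare predicted effects to what was observed:
(A) compound alpha — does not account for positive iodoform, burns with sooty flame
(B) compound beta — does not account for positive iodoform, soluble in water, decolorizes bromine, burns with sooty flame
(C) compound kappa — turns litmus red match; UV-active match; positive iodoform match; soluble in water miss; decolorizes bromine match; burns with sooty flame match
(D) compound eta — turns litmus red match; UV-active match; positive iodoform match; soluble in water miss; decolorizes bromine match; burns with sooty flame miss
No candidate is consistent with all observations.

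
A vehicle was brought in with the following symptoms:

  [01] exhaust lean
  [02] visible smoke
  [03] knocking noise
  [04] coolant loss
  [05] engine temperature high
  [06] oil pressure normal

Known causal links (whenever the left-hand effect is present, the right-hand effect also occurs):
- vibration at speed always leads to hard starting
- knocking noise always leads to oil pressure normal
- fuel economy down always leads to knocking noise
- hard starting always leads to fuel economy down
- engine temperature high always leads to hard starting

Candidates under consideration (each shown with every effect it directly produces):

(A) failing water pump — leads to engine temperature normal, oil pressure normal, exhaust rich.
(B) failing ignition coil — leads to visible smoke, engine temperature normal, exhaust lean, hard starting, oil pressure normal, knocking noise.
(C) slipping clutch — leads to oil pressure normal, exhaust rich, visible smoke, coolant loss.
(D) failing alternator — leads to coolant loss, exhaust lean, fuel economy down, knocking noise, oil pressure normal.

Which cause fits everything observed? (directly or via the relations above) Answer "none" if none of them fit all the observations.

For each candidate, compare predicted effects to what was observed:
(A) failing water pump — fails on exhaust lean, visible smoke, knocking noise, coolant loss, engine temperature high (predicts exhaust rich, not exhaust lean; predicts engine temperature normal, not engine temperature high)
(B) failing ignition coil — fails on coolant loss, engine temperature high (predicts engine temperature normal, not engine temperature high)
(C) slipping clutch — exhaust lean ✗; visible smoke ✓; knocking noise ✗; coolant loss ✓; engine temperature high ✗; oil pressure normal ✓
(D) failing alternator — does not account for visible smoke, engine temperature high
No candidate is consistent with all observations.

none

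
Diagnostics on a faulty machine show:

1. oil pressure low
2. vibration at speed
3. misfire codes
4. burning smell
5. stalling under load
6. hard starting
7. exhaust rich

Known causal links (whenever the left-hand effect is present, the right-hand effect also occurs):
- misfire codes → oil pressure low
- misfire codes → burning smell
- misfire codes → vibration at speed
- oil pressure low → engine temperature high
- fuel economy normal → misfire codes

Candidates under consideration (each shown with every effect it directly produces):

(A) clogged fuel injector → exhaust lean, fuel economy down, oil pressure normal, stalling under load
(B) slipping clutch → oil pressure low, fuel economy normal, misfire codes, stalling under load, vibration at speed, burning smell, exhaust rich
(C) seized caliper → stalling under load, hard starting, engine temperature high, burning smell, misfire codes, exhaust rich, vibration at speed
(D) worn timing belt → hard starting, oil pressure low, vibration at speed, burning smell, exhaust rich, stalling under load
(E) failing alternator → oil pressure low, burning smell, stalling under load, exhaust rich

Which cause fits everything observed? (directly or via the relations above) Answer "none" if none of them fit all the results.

C

Checking each candidate against the observations:
(A) clogged fuel injector — oil pressure low -; vibration at speed -; misfire codes -; burning smell -; stalling under load +; hard starting -; exhaust rich -
(B) slipping clutch — does not account for hard starting
(C) seized caliper — oil pressure low + (by misfire codes → oil pressure low); vibration at speed +; misfire codes +; burning smell +; stalling under load +; hard starting +; exhaust rich +
(D) worn timing belt — does not account for misfire codes
(E) failing alternator — does not account for vibration at speed, misfire codes, hard starting
Only (C) is consistent with every observation.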